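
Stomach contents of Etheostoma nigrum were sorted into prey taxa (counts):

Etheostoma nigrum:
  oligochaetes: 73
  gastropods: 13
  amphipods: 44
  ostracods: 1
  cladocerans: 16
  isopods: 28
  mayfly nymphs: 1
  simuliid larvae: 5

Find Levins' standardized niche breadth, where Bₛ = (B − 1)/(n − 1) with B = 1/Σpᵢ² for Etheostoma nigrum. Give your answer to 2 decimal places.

Proportions for Etheostoma nigrum (n=181): 73/181=0.4033, 13/181=0.0718, 44/181=0.2431, 1/181=0.0055, 16/181=0.0884, 28/181=0.1547, 1/181=0.0055, 5/181=0.0276
Σpᵢ² = 0.4033² + 0.0718² + 0.2431² + 0.0055² + 0.0884² + 0.1547² + 0.0055² + 0.0276² = 0.162651 + 0.005155 + 0.059098 + 0.000030 + 0.007815 + 0.023932 + 0.000030 + 0.000762 = 0.259473
B = 1 / 0.259473 = 3.8540
Bₛ = (B − 1)/(n − 1) = (3.8540 − 1)/(8 − 1) = 2.8540/7 = 0.4077

0.41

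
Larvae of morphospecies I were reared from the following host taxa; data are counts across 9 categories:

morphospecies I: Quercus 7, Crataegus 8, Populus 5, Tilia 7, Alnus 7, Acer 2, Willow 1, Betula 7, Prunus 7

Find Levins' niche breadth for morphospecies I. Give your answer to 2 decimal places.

Proportions for morphospecies I (n=51): 7/51=0.1373, 8/51=0.1569, 5/51=0.0980, 7/51=0.1373, 7/51=0.1373, 2/51=0.0392, 1/51=0.0196, 7/51=0.1373, 7/51=0.1373
Σpᵢ² = 0.1373² + 0.1569² + 0.0980² + 0.1373² + 0.1373² + 0.0392² + 0.0196² + 0.1373² + 0.1373² = 0.018851 + 0.024618 + 0.009604 + 0.018851 + 0.018851 + 0.001537 + 0.000384 + 0.018851 + 0.018851 = 0.130398
B = 1 / 0.130398 = 7.6688

7.67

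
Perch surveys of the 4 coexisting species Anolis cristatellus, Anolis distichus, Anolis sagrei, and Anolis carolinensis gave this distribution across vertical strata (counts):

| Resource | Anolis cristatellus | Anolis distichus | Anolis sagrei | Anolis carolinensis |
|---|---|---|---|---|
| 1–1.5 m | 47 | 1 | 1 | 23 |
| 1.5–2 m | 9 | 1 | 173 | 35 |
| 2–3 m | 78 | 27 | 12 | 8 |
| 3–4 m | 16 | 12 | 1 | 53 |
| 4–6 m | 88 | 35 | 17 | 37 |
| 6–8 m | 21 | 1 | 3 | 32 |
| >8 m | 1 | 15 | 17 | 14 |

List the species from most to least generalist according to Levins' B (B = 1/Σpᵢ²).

Anolis carolinensis > Anolis cristatellus > Anolis distichus > Anolis sagrei

Proportions for Anolis cristatellus (n=260): 47/260=0.1808, 9/260=0.0346, 78/260=0.3000, 16/260=0.0615, 88/260=0.3385, 21/260=0.0808, 1/260=0.0038
Proportions for Anolis distichus (n=92): 1/92=0.0109, 1/92=0.0109, 27/92=0.2935, 12/92=0.1304, 35/92=0.3804, 1/92=0.0109, 15/92=0.1630
Proportions for Anolis sagrei (n=224): 1/224=0.0045, 173/224=0.7723, 12/224=0.0536, 1/224=0.0045, 17/224=0.0759, 3/224=0.0134, 17/224=0.0759
Proportions for Anolis carolinensis (n=202): 23/202=0.1139, 35/202=0.1733, 8/202=0.0396, 53/202=0.2624, 37/202=0.1832, 32/202=0.1584, 14/202=0.0693
Σp_crisᵢ² = 0.1808² + 0.0346² + 0.3000² + 0.0615² + 0.3385² + 0.0808² + 0.0038² = 0.032689 + 0.001197 + 0.090000 + 0.003782 + 0.114582 + 0.006529 + 0.000014 = 0.248793
B_cris = 1 / 0.248793 = 4.0194
Σp_distᵢ² = 0.0109² + 0.0109² + 0.2935² + 0.1304² + 0.3804² + 0.0109² + 0.1630² = 0.000119 + 0.000119 + 0.086142 + 0.017004 + 0.144704 + 0.000119 + 0.026569 = 0.274776
B_dist = 1 / 0.274776 = 3.6393
Σp_sagrᵢ² = 0.0045² + 0.7723² + 0.0536² + 0.0045² + 0.0759² + 0.0134² + 0.0759² = 0.000020 + 0.596447 + 0.002873 + 0.000020 + 0.005761 + 0.000180 + 0.005761 = 0.611062
B_sagr = 1 / 0.611062 = 1.6365
Σp_caroᵢ² = 0.1139² + 0.1733² + 0.0396² + 0.2624² + 0.1832² + 0.1584² + 0.0693² = 0.012973 + 0.030033 + 0.001568 + 0.068854 + 0.033562 + 0.025091 + 0.004802 = 0.176883
B_caro = 1 / 0.176883 = 5.6535
Ranking by B (broadest → narrowest): Anolis carolinensis (5.65) > Anolis cristatellus (4.02) > Anolis distichus (3.64) > Anolis sagrei (1.64)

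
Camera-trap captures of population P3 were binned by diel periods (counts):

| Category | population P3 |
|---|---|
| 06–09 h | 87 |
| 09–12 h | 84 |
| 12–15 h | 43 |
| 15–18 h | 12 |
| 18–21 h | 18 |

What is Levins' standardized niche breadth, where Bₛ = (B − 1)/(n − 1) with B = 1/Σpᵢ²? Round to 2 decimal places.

0.63

Proportions for population P3 (n=244): 87/244=0.3566, 84/244=0.3443, 43/244=0.1762, 12/244=0.0492, 18/244=0.0738
Σpᵢ² = 0.3566² + 0.3443² + 0.1762² + 0.0492² + 0.0738² = 0.127164 + 0.118542 + 0.031046 + 0.002421 + 0.005446 = 0.284619
B = 1 / 0.284619 = 3.5135
Bₛ = (B − 1)/(n − 1) = (3.5135 − 1)/(5 − 1) = 2.5135/4 = 0.6284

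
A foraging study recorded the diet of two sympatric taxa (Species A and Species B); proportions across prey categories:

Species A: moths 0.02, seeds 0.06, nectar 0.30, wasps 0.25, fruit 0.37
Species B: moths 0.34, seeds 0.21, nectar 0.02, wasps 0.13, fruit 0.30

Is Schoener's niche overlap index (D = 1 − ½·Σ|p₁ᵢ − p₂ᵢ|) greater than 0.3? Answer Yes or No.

Yes

Σ|p₁ᵢ − p₂ᵢ| = 0.32 + 0.15 + 0.28 + 0.12 + 0.07 = 0.94
D = 1 − ½ × 0.94 = 1 − 0.470 = 0.5300
D = 0.5300 > 0.3 → Yes.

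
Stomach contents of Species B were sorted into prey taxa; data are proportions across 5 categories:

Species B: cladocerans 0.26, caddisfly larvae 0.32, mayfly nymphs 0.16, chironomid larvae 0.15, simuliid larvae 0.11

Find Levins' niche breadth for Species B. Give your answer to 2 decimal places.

Σpᵢ² = 0.26² + 0.32² + 0.16² + 0.15² + 0.11² = 0.0676 + 0.1024 + 0.0256 + 0.0225 + 0.0121 = 0.2302
B = 1 / 0.2302 = 4.3440

4.34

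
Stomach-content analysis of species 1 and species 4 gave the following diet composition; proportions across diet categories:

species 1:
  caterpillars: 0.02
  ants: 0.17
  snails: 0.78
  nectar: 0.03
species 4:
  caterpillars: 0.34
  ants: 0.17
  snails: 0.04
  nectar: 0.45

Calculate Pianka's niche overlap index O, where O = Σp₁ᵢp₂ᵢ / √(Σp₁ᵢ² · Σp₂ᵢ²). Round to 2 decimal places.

Σ p₁ᵢp₂ᵢ = 0.0068 + 0.0289 + 0.0312 + 0.0135 = 0.0804
Σp_1ᵢ² = 0.02² + 0.17² + 0.78² + 0.03² = 0.0004 + 0.0289 + 0.6084 + 0.0009 = 0.6386
Σp_2ᵢ² = 0.34² + 0.17² + 0.04² + 0.45² = 0.1156 + 0.0289 + 0.0016 + 0.2025 = 0.3486
O = 0.0804 / √(0.6386 × 0.3486) = 0.0804 / 0.47182 = 0.1704

0.17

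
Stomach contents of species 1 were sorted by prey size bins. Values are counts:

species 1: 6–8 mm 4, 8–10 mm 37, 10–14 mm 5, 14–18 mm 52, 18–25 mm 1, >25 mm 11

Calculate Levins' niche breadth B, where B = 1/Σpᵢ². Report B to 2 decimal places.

2.86

Proportions for species 1 (n=110): 4/110=0.0364, 37/110=0.3364, 5/110=0.0455, 52/110=0.4727, 1/110=0.0091, 11/110=0.1000
Σpᵢ² = 0.0364² + 0.3364² + 0.0455² + 0.4727² + 0.0091² + 0.1000² = 0.001325 + 0.113165 + 0.002070 + 0.223445 + 0.000083 + 0.010000 = 0.350088
B = 1 / 0.350088 = 2.8564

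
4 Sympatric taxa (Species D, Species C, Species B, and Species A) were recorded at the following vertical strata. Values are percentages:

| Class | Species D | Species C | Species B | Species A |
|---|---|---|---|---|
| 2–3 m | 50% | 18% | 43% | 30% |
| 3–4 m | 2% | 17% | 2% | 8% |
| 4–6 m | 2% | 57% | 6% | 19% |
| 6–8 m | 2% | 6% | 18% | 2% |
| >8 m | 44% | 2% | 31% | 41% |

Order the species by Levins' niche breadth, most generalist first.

Species A > Species B > Species C > Species D

Convert percentages to proportions (divide by 100).
Σp_Dᵢ² = 0.50² + 0.02² + 0.02² + 0.02² + 0.44² = 0.2500 + 0.0004 + 0.0004 + 0.0004 + 0.1936 = 0.4448
B_D = 1 / 0.4448 = 2.2482
Σp_Cᵢ² = 0.18² + 0.17² + 0.57² + 0.06² + 0.02² = 0.0324 + 0.0289 + 0.3249 + 0.0036 + 0.0004 = 0.3902
B_C = 1 / 0.3902 = 2.5628
Σp_Bᵢ² = 0.43² + 0.02² + 0.06² + 0.18² + 0.31² = 0.1849 + 0.0004 + 0.0036 + 0.0324 + 0.0961 = 0.3174
B_B = 1 / 0.3174 = 3.1506
Σp_Aᵢ² = 0.30² + 0.08² + 0.19² + 0.02² + 0.41² = 0.0900 + 0.0064 + 0.0361 + 0.0004 + 0.1681 = 0.3010
B_A = 1 / 0.3010 = 3.3223
Ranking by B (broadest → narrowest): Species A (3.32) > Species B (3.15) > Species C (2.56) > Species D (2.25)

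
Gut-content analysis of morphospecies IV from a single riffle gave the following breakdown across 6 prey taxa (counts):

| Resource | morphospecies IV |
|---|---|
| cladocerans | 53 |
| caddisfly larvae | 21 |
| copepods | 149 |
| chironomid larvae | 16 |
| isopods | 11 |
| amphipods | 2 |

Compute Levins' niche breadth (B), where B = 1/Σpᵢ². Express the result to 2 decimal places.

Proportions for morphospecies IV (n=252): 53/252=0.2103, 21/252=0.0833, 149/252=0.5913, 16/252=0.0635, 11/252=0.0437, 2/252=0.0079
Σpᵢ² = 0.2103² + 0.0833² + 0.5913² + 0.0635² + 0.0437² + 0.0079² = 0.044226 + 0.006939 + 0.349636 + 0.004032 + 0.001910 + 0.000062 = 0.406805
B = 1 / 0.406805 = 2.4582

2.46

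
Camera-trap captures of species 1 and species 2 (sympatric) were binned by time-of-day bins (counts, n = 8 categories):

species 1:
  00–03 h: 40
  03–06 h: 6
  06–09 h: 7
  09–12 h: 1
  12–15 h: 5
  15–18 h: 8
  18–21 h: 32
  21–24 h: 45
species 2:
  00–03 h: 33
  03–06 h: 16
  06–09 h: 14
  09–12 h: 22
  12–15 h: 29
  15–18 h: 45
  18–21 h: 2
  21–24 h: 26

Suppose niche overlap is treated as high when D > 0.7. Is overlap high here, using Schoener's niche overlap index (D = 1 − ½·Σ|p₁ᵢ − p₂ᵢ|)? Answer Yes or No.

Proportions for species 1 (n=144): 40/144=0.2778, 6/144=0.0417, 7/144=0.0486, 1/144=0.0069, 5/144=0.0347, 8/144=0.0556, 32/144=0.2222, 45/144=0.3125
Proportions for species 2 (n=187): 33/187=0.1765, 16/187=0.0856, 14/187=0.0749, 22/187=0.1176, 29/187=0.1551, 45/187=0.2406, 2/187=0.0107, 26/187=0.1390
Σ|p₁ᵢ − p₂ᵢ| = 0.1013 + 0.0439 + 0.0263 + 0.1107 + 0.1204 + 0.1850 + 0.2115 + 0.1735 = 0.9726
D = 1 − ½ × 0.9726 = 1 − 0.48630 = 0.51370
D = 0.51370 < 0.7 → No.

No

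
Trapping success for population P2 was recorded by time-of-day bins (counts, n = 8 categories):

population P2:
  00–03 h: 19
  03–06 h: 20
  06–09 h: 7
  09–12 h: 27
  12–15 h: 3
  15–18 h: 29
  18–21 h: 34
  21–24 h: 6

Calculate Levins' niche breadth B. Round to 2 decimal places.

Proportions for population P2 (n=145): 19/145=0.1310, 20/145=0.1379, 7/145=0.0483, 27/145=0.1862, 3/145=0.0207, 29/145=0.2000, 34/145=0.2345, 6/145=0.0414
Σpᵢ² = 0.1310² + 0.1379² + 0.0483² + 0.1862² + 0.0207² + 0.2000² + 0.2345² + 0.0414² = 0.017161 + 0.019016 + 0.002333 + 0.034670 + 0.000428 + 0.040000 + 0.054990 + 0.001714 = 0.170312
B = 1 / 0.170312 = 5.8716

5.87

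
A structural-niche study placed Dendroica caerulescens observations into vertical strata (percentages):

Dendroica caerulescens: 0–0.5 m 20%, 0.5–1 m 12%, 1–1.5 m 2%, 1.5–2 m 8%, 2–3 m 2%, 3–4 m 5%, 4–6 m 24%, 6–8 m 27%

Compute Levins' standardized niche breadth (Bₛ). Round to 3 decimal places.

0.591

Convert percentages to proportions (divide by 100).
Σpᵢ² = 0.20² + 0.12² + 0.02² + 0.08² + 0.02² + 0.05² + 0.24² + 0.27² = 0.0400 + 0.0144 + 0.0004 + 0.0064 + 0.0004 + 0.0025 + 0.0576 + 0.0729 = 0.1946
B = 1 / 0.1946 = 5.13875
Bₛ = (B − 1)/(n − 1) = (5.13875 − 1)/(8 − 1) = 4.13875/7 = 0.59125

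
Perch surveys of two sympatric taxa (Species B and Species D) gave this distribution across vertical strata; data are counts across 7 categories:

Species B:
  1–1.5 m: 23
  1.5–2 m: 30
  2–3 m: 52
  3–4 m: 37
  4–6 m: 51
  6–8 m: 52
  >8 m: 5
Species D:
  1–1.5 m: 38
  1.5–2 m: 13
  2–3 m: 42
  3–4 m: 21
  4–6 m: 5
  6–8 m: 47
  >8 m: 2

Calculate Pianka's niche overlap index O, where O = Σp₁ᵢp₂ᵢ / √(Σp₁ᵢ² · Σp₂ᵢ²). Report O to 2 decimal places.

Proportions for Species B (n=250): 23/250=0.0920, 30/250=0.1200, 52/250=0.2080, 37/250=0.1480, 51/250=0.2040, 52/250=0.2080, 5/250=0.0200
Proportions for Species D (n=168): 38/168=0.2262, 13/168=0.0774, 42/168=0.2500, 21/168=0.1250, 5/168=0.0298, 47/168=0.2798, 2/168=0.0119
Σ p₁ᵢp₂ᵢ = 0.020810 + 0.009288 + 0.052000 + 0.018500 + 0.006079 + 0.058198 + 0.000238 = 0.165113
Σp_1ᵢ² = 0.0920² + 0.1200² + 0.2080² + 0.1480² + 0.2040² + 0.2080² + 0.0200² = 0.008464 + 0.014400 + 0.043264 + 0.021904 + 0.041616 + 0.043264 + 0.000400 = 0.173312
Σp_2ᵢ² = 0.2262² + 0.0774² + 0.2500² + 0.1250² + 0.0298² + 0.2798² + 0.0119² = 0.051166 + 0.005991 + 0.062500 + 0.015625 + 0.000888 + 0.078288 + 0.000142 = 0.214600
O = 0.165113 / √(0.173312 × 0.214600) = 0.165113 / 0.1928542 = 0.8562

0.86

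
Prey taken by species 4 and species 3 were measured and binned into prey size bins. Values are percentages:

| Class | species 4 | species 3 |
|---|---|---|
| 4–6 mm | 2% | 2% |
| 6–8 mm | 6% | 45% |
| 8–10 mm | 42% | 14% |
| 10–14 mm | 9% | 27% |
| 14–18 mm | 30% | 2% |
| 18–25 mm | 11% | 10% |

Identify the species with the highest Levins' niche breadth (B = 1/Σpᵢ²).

Convert percentages to proportions (divide by 100).
Σp_4ᵢ² = 0.02² + 0.06² + 0.42² + 0.09² + 0.30² + 0.11² = 0.0004 + 0.0036 + 0.1764 + 0.0081 + 0.0900 + 0.0121 = 0.2906
B_4 = 1 / 0.2906 = 3.4412
Σp_3ᵢ² = 0.02² + 0.45² + 0.14² + 0.27² + 0.02² + 0.10² = 0.0004 + 0.2025 + 0.0196 + 0.0729 + 0.0004 + 0.0100 = 0.3058
B_3 = 1 / 0.3058 = 3.2701
Highest B → broadest niche (most generalist): species 4 (B = 3.44).

species 4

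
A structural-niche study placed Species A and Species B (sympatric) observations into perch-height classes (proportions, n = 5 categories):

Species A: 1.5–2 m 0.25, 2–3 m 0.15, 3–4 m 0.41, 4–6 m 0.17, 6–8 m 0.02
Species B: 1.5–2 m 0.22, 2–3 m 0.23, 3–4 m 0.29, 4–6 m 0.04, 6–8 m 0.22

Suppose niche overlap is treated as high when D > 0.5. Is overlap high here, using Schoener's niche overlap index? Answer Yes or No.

Σ|p₁ᵢ − p₂ᵢ| = 0.03 + 0.08 + 0.12 + 0.13 + 0.20 = 0.56
D = 1 − ½ × 0.56 = 1 − 0.280 = 0.7200
D = 0.7200 > 0.5 → Yes.

Yes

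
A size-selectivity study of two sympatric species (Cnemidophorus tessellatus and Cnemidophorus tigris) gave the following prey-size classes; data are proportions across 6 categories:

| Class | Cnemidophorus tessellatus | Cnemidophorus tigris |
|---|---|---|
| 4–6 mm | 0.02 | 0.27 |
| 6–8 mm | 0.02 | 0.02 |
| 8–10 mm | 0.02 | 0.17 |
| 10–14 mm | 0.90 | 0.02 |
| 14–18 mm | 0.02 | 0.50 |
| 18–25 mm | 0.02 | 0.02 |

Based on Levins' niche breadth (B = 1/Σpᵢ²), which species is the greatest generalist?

Cnemidophorus tigris

Σp_tessᵢ² = 0.02² + 0.02² + 0.02² + 0.90² + 0.02² + 0.02² = 0.0004 + 0.0004 + 0.0004 + 0.8100 + 0.0004 + 0.0004 = 0.8120
B_tess = 1 / 0.8120 = 1.2315
Σp_tigrᵢ² = 0.27² + 0.02² + 0.17² + 0.02² + 0.50² + 0.02² = 0.0729 + 0.0004 + 0.0289 + 0.0004 + 0.2500 + 0.0004 = 0.3530
B_tigr = 1 / 0.3530 = 2.8329
Highest B → broadest niche (most generalist): Cnemidophorus tigris (B = 2.83).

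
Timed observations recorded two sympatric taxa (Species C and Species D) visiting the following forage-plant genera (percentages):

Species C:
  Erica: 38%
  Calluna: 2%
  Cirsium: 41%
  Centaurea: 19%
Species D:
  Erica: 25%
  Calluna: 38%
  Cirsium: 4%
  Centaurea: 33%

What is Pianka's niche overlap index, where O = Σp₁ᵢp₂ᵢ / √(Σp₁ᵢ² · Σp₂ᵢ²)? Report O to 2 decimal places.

Convert percentages to proportions (divide by 100).
Σ p₁ᵢp₂ᵢ = 0.0950 + 0.0076 + 0.0164 + 0.0627 = 0.1817
Σp_1ᵢ² = 0.38² + 0.02² + 0.41² + 0.19² = 0.1444 + 0.0004 + 0.1681 + 0.0361 = 0.3490
Σp_2ᵢ² = 0.25² + 0.38² + 0.04² + 0.33² = 0.0625 + 0.1444 + 0.0016 + 0.1089 = 0.3174
O = 0.1817 / √(0.3490 × 0.3174) = 0.1817 / 0.33283 = 0.5459

0.55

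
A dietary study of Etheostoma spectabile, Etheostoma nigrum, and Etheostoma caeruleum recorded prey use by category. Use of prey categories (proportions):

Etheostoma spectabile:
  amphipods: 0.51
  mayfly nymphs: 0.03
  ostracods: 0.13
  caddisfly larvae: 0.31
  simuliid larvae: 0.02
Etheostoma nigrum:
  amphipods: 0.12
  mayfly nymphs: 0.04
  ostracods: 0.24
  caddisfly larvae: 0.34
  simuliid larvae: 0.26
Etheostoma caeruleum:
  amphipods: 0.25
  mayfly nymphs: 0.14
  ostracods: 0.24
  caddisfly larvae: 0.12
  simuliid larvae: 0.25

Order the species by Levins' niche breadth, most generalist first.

Σp_specᵢ² = 0.51² + 0.03² + 0.13² + 0.31² + 0.02² = 0.2601 + 0.0009 + 0.0169 + 0.0961 + 0.0004 = 0.3744
B_spec = 1 / 0.3744 = 2.6709
Σp_nigrᵢ² = 0.12² + 0.04² + 0.24² + 0.34² + 0.26² = 0.0144 + 0.0016 + 0.0576 + 0.1156 + 0.0676 = 0.2568
B_nigr = 1 / 0.2568 = 3.8941
Σp_caerᵢ² = 0.25² + 0.14² + 0.24² + 0.12² + 0.25² = 0.0625 + 0.0196 + 0.0576 + 0.0144 + 0.0625 = 0.2166
B_caer = 1 / 0.2166 = 4.6168
Ranking by B (broadest → narrowest): Etheostoma caeruleum (4.62) > Etheostoma nigrum (3.89) > Etheostoma spectabile (2.67)

Etheostoma caeruleum > Etheostoma nigrum > Etheostoma spectabile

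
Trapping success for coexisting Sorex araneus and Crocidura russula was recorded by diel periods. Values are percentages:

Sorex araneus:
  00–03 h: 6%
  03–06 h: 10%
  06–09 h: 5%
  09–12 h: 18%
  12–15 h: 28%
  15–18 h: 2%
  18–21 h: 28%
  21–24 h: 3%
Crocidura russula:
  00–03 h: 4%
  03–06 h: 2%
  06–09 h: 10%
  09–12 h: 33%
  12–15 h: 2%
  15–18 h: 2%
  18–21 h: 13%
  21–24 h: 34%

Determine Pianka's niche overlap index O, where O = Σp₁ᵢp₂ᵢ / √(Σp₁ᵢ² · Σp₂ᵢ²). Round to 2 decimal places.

0.53

Convert percentages to proportions (divide by 100).
Σ p₁ᵢp₂ᵢ = 0.0024 + 0.0020 + 0.0050 + 0.0594 + 0.0056 + 0.0004 + 0.0364 + 0.0102 = 0.1214
Σp_1ᵢ² = 0.06² + 0.10² + 0.05² + 0.18² + 0.28² + 0.02² + 0.28² + 0.03² = 0.0036 + 0.0100 + 0.0025 + 0.0324 + 0.0784 + 0.0004 + 0.0784 + 0.0009 = 0.2066
Σp_2ᵢ² = 0.04² + 0.02² + 0.10² + 0.33² + 0.02² + 0.02² + 0.13² + 0.34² = 0.0016 + 0.0004 + 0.0100 + 0.1089 + 0.0004 + 0.0004 + 0.0169 + 0.1156 = 0.2542
O = 0.1214 / √(0.2066 × 0.2542) = 0.1214 / 0.22917 = 0.5297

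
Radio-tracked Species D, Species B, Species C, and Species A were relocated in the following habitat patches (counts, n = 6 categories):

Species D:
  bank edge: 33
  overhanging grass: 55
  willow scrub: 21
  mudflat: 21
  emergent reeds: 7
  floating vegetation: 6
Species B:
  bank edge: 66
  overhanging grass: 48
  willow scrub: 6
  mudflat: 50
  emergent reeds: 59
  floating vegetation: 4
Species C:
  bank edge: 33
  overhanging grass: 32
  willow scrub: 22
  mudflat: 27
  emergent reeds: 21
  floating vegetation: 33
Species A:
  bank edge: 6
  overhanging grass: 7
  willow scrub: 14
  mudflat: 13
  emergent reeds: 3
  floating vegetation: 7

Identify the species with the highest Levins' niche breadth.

Proportions for Species D (n=143): 33/143=0.2308, 55/143=0.3846, 21/143=0.1469, 21/143=0.1469, 7/143=0.0490, 6/143=0.0420
Proportions for Species B (n=233): 66/233=0.2833, 48/233=0.2060, 6/233=0.0258, 50/233=0.2146, 59/233=0.2532, 4/233=0.0172
Proportions for Species C (n=168): 33/168=0.1964, 32/168=0.1905, 22/168=0.1310, 27/168=0.1607, 21/168=0.1250, 33/168=0.1964
Proportions for Species A (n=50): 6/50=0.1200, 7/50=0.1400, 14/50=0.2800, 13/50=0.2600, 3/50=0.0600, 7/50=0.1400
Σp_Dᵢ² = 0.2308² + 0.3846² + 0.1469² + 0.1469² + 0.0490² + 0.0420² = 0.053269 + 0.147917 + 0.021580 + 0.021580 + 0.002401 + 0.001764 = 0.248511
B_D = 1 / 0.248511 = 4.0240
Σp_Bᵢ² = 0.2833² + 0.2060² + 0.0258² + 0.2146² + 0.2532² + 0.0172² = 0.080259 + 0.042436 + 0.000666 + 0.046053 + 0.064110 + 0.000296 = 0.233820
B_B = 1 / 0.233820 = 4.2768
Σp_Cᵢ² = 0.1964² + 0.1905² + 0.1310² + 0.1607² + 0.1250² + 0.1964² = 0.038573 + 0.036290 + 0.017161 + 0.025824 + 0.015625 + 0.038573 = 0.172046
B_C = 1 / 0.172046 = 5.8124
Σp_Aᵢ² = 0.1200² + 0.1400² + 0.2800² + 0.2600² + 0.0600² + 0.1400² = 0.014400 + 0.019600 + 0.078400 + 0.067600 + 0.003600 + 0.019600 = 0.203200
B_A = 1 / 0.203200 = 4.9213
Highest B → broadest niche (most generalist): Species C (B = 5.81).

Species C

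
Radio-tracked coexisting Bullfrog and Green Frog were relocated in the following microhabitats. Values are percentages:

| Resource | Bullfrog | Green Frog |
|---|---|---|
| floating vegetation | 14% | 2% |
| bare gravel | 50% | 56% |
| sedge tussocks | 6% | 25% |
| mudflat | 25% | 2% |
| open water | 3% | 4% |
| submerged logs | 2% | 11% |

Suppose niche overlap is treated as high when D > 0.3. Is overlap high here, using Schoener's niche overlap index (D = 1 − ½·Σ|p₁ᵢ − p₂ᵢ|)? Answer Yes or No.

Convert percentages to proportions (divide by 100).
Σ|p₁ᵢ − p₂ᵢ| = 0.12 + 0.06 + 0.19 + 0.23 + 0.01 + 0.09 = 0.70
D = 1 − ½ × 0.70 = 1 − 0.350 = 0.6500
D = 0.6500 > 0.3 → Yes.

Yes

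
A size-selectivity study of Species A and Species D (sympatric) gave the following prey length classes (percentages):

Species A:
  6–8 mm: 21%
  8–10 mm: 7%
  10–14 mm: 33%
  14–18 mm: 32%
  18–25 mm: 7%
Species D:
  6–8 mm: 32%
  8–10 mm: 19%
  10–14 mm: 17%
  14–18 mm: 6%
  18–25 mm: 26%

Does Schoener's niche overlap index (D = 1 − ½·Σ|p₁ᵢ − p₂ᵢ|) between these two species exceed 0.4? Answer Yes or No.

Yes

Convert percentages to proportions (divide by 100).
Σ|p₁ᵢ − p₂ᵢ| = 0.11 + 0.12 + 0.16 + 0.26 + 0.19 = 0.84
D = 1 − ½ × 0.84 = 1 − 0.420 = 0.5800
D = 0.5800 > 0.4 → Yes.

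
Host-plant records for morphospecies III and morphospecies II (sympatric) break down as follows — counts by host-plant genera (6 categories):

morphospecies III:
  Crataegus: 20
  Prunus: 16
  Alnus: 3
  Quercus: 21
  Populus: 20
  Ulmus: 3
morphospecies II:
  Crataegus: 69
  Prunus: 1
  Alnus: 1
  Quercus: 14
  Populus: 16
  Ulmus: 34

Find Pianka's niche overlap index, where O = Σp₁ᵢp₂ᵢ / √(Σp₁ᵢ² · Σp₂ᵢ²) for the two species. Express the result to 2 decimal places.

0.68

Proportions for morphospecies III (n=83): 20/83=0.2410, 16/83=0.1928, 3/83=0.0361, 21/83=0.2530, 20/83=0.2410, 3/83=0.0361
Proportions for morphospecies II (n=135): 69/135=0.5111, 1/135=0.0074, 1/135=0.0074, 14/135=0.1037, 16/135=0.1185, 34/135=0.2519
Σ p₁ᵢp₂ᵢ = 0.123175 + 0.001427 + 0.000267 + 0.026236 + 0.028559 + 0.009094 = 0.188758
Σp_1ᵢ² = 0.2410² + 0.1928² + 0.0361² + 0.2530² + 0.2410² + 0.0361² = 0.058081 + 0.037172 + 0.001303 + 0.064009 + 0.058081 + 0.001303 = 0.219949
Σp_2ᵢ² = 0.5111² + 0.0074² + 0.0074² + 0.1037² + 0.1185² + 0.2519² = 0.261223 + 0.000055 + 0.000055 + 0.010754 + 0.014042 + 0.063454 = 0.349583
O = 0.188758 / √(0.219949 × 0.349583) = 0.188758 / 0.2772912 = 0.6807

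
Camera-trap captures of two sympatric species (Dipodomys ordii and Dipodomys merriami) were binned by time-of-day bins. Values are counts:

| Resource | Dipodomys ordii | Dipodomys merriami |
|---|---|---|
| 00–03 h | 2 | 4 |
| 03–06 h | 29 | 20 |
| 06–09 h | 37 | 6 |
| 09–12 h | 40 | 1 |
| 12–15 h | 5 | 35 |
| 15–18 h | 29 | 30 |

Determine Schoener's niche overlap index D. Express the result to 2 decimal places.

Proportions for Dipodomys ordii (n=142): 2/142=0.0141, 29/142=0.2042, 37/142=0.2606, 40/142=0.2817, 5/142=0.0352, 29/142=0.2042
Proportions for Dipodomys merriami (n=96): 4/96=0.0417, 20/96=0.2083, 6/96=0.0625, 1/96=0.0104, 35/96=0.3646, 30/96=0.3125
Σ|p₁ᵢ − p₂ᵢ| = 0.0276 + 0.0041 + 0.1981 + 0.2713 + 0.3294 + 0.1083 = 0.9388
D = 1 − ½ × 0.9388 = 1 − 0.46940 = 0.53060

0.53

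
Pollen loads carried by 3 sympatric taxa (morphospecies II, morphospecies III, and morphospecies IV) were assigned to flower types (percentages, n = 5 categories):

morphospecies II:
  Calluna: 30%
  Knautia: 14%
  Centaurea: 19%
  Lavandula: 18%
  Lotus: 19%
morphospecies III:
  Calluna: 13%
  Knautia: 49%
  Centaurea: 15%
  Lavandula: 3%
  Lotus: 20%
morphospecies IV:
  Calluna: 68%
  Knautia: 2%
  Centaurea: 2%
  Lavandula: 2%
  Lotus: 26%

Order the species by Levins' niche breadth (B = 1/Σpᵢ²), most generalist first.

Convert percentages to proportions (divide by 100).
Σp_IIᵢ² = 0.30² + 0.14² + 0.19² + 0.18² + 0.19² = 0.0900 + 0.0196 + 0.0361 + 0.0324 + 0.0361 = 0.2142
B_II = 1 / 0.2142 = 4.6685
Σp_IIIᵢ² = 0.13² + 0.49² + 0.15² + 0.03² + 0.20² = 0.0169 + 0.2401 + 0.0225 + 0.0009 + 0.0400 = 0.3204
B_III = 1 / 0.3204 = 3.1211
Σp_IVᵢ² = 0.68² + 0.02² + 0.02² + 0.02² + 0.26² = 0.4624 + 0.0004 + 0.0004 + 0.0004 + 0.0676 = 0.5312
B_IV = 1 / 0.5312 = 1.8825
Ranking by B (broadest → narrowest): morphospecies II (4.67) > morphospecies III (3.12) > morphospecies IV (1.88)

morphospecies II > morphospecies III > morphospecies IV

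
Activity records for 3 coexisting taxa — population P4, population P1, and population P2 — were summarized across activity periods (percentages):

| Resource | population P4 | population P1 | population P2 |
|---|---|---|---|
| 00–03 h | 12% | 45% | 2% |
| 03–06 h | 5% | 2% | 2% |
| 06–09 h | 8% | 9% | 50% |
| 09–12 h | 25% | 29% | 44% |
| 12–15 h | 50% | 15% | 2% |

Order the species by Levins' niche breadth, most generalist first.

population P1 > population P4 > population P2

Convert percentages to proportions (divide by 100).
Σp_P4ᵢ² = 0.12² + 0.05² + 0.08² + 0.25² + 0.50² = 0.0144 + 0.0025 + 0.0064 + 0.0625 + 0.2500 = 0.3358
B_P4 = 1 / 0.3358 = 2.9780
Σp_P1ᵢ² = 0.45² + 0.02² + 0.09² + 0.29² + 0.15² = 0.2025 + 0.0004 + 0.0081 + 0.0841 + 0.0225 = 0.3176
B_P1 = 1 / 0.3176 = 3.1486
Σp_P2ᵢ² = 0.02² + 0.02² + 0.50² + 0.44² + 0.02² = 0.0004 + 0.0004 + 0.2500 + 0.1936 + 0.0004 = 0.4448
B_P2 = 1 / 0.4448 = 2.2482
Ranking by B (broadest → narrowest): population P1 (3.15) > population P4 (2.98) > population P2 (2.25)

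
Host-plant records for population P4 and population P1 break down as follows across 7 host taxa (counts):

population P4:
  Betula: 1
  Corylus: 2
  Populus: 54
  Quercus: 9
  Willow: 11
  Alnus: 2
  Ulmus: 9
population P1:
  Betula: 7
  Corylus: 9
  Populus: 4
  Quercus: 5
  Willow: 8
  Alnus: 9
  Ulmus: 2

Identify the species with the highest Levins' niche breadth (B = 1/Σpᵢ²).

population P1

Proportions for population P4 (n=88): 1/88=0.0114, 2/88=0.0227, 54/88=0.6136, 9/88=0.1023, 11/88=0.1250, 2/88=0.0227, 9/88=0.1023
Proportions for population P1 (n=44): 7/44=0.1591, 9/44=0.2045, 4/44=0.0909, 5/44=0.1136, 8/44=0.1818, 9/44=0.2045, 2/44=0.0455
Σp_P4ᵢ² = 0.0114² + 0.0227² + 0.6136² + 0.1023² + 0.1250² + 0.0227² + 0.1023² = 0.000130 + 0.000515 + 0.376505 + 0.010465 + 0.015625 + 0.000515 + 0.010465 = 0.414220
B_P4 = 1 / 0.414220 = 2.4142
Σp_P1ᵢ² = 0.1591² + 0.2045² + 0.0909² + 0.1136² + 0.1818² + 0.2045² + 0.0455² = 0.025313 + 0.041820 + 0.008263 + 0.012905 + 0.033051 + 0.041820 + 0.002070 = 0.165242
B_P1 = 1 / 0.165242 = 6.0517
Highest B → broadest niche (most generalist): population P1 (B = 6.05).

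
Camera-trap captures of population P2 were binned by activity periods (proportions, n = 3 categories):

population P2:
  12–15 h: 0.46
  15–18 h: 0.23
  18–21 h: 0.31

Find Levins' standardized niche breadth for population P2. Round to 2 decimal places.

0.89

Σpᵢ² = 0.46² + 0.23² + 0.31² = 0.2116 + 0.0529 + 0.0961 = 0.3606
B = 1 / 0.3606 = 2.7732
Bₛ = (B − 1)/(n − 1) = (2.7732 − 1)/(3 − 1) = 1.7732/2 = 0.8866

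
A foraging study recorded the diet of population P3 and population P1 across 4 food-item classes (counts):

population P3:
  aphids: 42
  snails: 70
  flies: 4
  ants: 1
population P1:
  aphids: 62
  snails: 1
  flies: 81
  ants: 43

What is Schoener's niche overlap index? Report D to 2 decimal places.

Proportions for population P3 (n=117): 42/117=0.3590, 70/117=0.5983, 4/117=0.0342, 1/117=0.0085
Proportions for population P1 (n=187): 62/187=0.3316, 1/187=0.0053, 81/187=0.4332, 43/187=0.2299
Σ|p₁ᵢ − p₂ᵢ| = 0.0274 + 0.5930 + 0.3990 + 0.2214 = 1.2408
D = 1 − ½ × 1.2408 = 1 − 0.62040 = 0.37960

0.38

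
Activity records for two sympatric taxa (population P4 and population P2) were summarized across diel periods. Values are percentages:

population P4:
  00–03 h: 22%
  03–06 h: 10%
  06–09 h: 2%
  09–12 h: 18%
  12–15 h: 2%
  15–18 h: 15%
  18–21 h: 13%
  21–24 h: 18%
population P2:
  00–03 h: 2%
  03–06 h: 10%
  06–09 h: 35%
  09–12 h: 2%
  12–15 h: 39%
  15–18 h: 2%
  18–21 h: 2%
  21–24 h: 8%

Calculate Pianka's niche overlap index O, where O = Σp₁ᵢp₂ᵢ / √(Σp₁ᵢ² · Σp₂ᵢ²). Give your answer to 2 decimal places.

Convert percentages to proportions (divide by 100).
Σ p₁ᵢp₂ᵢ = 0.0044 + 0.0100 + 0.0070 + 0.0036 + 0.0078 + 0.0030 + 0.0026 + 0.0144 = 0.0528
Σp_1ᵢ² = 0.22² + 0.10² + 0.02² + 0.18² + 0.02² + 0.15² + 0.13² + 0.18² = 0.0484 + 0.0100 + 0.0004 + 0.0324 + 0.0004 + 0.0225 + 0.0169 + 0.0324 = 0.1634
Σp_2ᵢ² = 0.02² + 0.10² + 0.35² + 0.02² + 0.39² + 0.02² + 0.02² + 0.08² = 0.0004 + 0.0100 + 0.1225 + 0.0004 + 0.1521 + 0.0004 + 0.0004 + 0.0064 = 0.2926
O = 0.0528 / √(0.1634 × 0.2926) = 0.0528 / 0.21866 = 0.2415

0.24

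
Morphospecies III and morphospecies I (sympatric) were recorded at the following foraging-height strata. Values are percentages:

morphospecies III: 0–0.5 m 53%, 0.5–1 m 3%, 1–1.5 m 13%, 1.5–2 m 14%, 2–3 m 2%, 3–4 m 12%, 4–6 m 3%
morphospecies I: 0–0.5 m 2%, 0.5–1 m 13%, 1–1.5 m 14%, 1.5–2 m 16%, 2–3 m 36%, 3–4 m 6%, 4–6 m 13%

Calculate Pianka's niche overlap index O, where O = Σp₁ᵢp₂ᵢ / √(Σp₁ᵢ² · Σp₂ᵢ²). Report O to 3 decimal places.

Convert percentages to proportions (divide by 100).
Σ p₁ᵢp₂ᵢ = 0.0106 + 0.0039 + 0.0182 + 0.0224 + 0.0072 + 0.0072 + 0.0039 = 0.0734
Σp_1ᵢ² = 0.53² + 0.03² + 0.13² + 0.14² + 0.02² + 0.12² + 0.03² = 0.2809 + 0.0009 + 0.0169 + 0.0196 + 0.0004 + 0.0144 + 0.0009 = 0.3340
Σp_2ᵢ² = 0.02² + 0.13² + 0.14² + 0.16² + 0.36² + 0.06² + 0.13² = 0.0004 + 0.0169 + 0.0196 + 0.0256 + 0.1296 + 0.0036 + 0.0169 = 0.2126
O = 0.0734 / √(0.3340 × 0.2126) = 0.0734 / 0.266474 = 0.27545

0.275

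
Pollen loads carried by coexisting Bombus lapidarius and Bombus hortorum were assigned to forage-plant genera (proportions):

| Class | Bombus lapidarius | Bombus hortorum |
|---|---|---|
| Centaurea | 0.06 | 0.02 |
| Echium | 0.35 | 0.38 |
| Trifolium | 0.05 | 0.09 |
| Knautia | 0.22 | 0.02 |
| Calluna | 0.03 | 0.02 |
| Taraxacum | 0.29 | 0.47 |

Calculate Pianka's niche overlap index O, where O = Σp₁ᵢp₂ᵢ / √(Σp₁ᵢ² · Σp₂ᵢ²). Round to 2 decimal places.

0.89

Σ p₁ᵢp₂ᵢ = 0.0012 + 0.1330 + 0.0045 + 0.0044 + 0.0006 + 0.1363 = 0.2800
Σp_1ᵢ² = 0.06² + 0.35² + 0.05² + 0.22² + 0.03² + 0.29² = 0.0036 + 0.1225 + 0.0025 + 0.0484 + 0.0009 + 0.0841 = 0.2620
Σp_2ᵢ² = 0.02² + 0.38² + 0.09² + 0.02² + 0.02² + 0.47² = 0.0004 + 0.1444 + 0.0081 + 0.0004 + 0.0004 + 0.2209 = 0.3746
O = 0.2800 / √(0.2620 × 0.3746) = 0.2800 / 0.31328 = 0.8938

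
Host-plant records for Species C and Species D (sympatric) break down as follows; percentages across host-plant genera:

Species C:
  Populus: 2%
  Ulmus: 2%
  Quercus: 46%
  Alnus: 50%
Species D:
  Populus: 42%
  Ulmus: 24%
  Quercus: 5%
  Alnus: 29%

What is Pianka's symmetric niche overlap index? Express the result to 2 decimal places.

Convert percentages to proportions (divide by 100).
Σ p₁ᵢp₂ᵢ = 0.0084 + 0.0048 + 0.0230 + 0.1450 = 0.1812
Σp_1ᵢ² = 0.02² + 0.02² + 0.46² + 0.50² = 0.0004 + 0.0004 + 0.2116 + 0.2500 = 0.4624
Σp_2ᵢ² = 0.42² + 0.24² + 0.05² + 0.29² = 0.1764 + 0.0576 + 0.0025 + 0.0841 = 0.3206
O = 0.1812 / √(0.4624 × 0.3206) = 0.1812 / 0.38503 = 0.4706

0.47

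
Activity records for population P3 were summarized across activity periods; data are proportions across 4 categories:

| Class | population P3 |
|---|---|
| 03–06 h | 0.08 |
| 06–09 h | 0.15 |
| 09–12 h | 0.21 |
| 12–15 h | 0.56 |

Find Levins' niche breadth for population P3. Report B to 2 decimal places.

Σpᵢ² = 0.08² + 0.15² + 0.21² + 0.56² = 0.0064 + 0.0225 + 0.0441 + 0.3136 = 0.3866
B = 1 / 0.3866 = 2.5867

2.59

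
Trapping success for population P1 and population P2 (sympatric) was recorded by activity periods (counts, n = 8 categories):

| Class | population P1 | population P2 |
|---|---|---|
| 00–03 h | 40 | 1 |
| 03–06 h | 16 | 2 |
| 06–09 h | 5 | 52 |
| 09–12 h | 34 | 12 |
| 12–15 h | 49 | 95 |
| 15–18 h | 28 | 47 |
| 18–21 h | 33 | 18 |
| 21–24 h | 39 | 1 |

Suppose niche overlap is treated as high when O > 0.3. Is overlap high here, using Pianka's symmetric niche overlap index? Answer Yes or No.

Yes

Proportions for population P1 (n=244): 40/244=0.1639, 16/244=0.0656, 5/244=0.0205, 34/244=0.1393, 49/244=0.2008, 28/244=0.1148, 33/244=0.1352, 39/244=0.1598
Proportions for population P2 (n=228): 1/228=0.0044, 2/228=0.0088, 52/228=0.2281, 12/228=0.0526, 95/228=0.4167, 47/228=0.2061, 18/228=0.0789, 1/228=0.0044
Σ p₁ᵢp₂ᵢ = 0.000721 + 0.000577 + 0.004676 + 0.007327 + 0.083673 + 0.023660 + 0.010667 + 0.000703 = 0.132004
Σp_1ᵢ² = 0.1639² + 0.0656² + 0.0205² + 0.1393² + 0.2008² + 0.1148² + 0.1352² + 0.1598² = 0.026863 + 0.004303 + 0.000420 + 0.019404 + 0.040321 + 0.013179 + 0.018279 + 0.025536 = 0.148305
Σp_2ᵢ² = 0.0044² + 0.0088² + 0.2281² + 0.0526² + 0.4167² + 0.2061² + 0.0789² + 0.0044² = 0.000019 + 0.000077 + 0.052030 + 0.002767 + 0.173639 + 0.042477 + 0.006225 + 0.000019 = 0.277253
O = 0.132004 / √(0.148305 × 0.277253) = 0.132004 / 0.2027758 = 0.6510
O = 0.6510 > 0.3 → Yes.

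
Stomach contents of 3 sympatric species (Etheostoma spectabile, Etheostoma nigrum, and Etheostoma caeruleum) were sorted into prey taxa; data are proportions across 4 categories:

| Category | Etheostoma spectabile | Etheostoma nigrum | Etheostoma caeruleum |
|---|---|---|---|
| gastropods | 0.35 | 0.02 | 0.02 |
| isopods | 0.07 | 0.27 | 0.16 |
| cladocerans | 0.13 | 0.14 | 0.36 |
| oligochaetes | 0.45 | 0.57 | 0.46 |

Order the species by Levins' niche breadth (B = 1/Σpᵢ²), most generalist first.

Σp_specᵢ² = 0.35² + 0.07² + 0.13² + 0.45² = 0.1225 + 0.0049 + 0.0169 + 0.2025 = 0.3468
B_spec = 1 / 0.3468 = 2.8835
Σp_nigrᵢ² = 0.02² + 0.27² + 0.14² + 0.57² = 0.0004 + 0.0729 + 0.0196 + 0.3249 = 0.4178
B_nigr = 1 / 0.4178 = 2.3935
Σp_caerᵢ² = 0.02² + 0.16² + 0.36² + 0.46² = 0.0004 + 0.0256 + 0.1296 + 0.2116 = 0.3672
B_caer = 1 / 0.3672 = 2.7233
Ranking by B (broadest → narrowest): Etheostoma spectabile (2.88) > Etheostoma caeruleum (2.72) > Etheostoma nigrum (2.39)

Etheostoma spectabile > Etheostoma caeruleum > Etheostoma nigrum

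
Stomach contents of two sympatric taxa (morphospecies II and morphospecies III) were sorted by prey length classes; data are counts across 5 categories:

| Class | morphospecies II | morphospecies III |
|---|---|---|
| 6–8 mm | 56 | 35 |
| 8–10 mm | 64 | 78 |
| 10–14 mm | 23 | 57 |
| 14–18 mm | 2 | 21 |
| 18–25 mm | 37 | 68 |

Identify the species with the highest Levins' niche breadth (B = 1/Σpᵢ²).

morphospecies III

Proportions for morphospecies II (n=182): 56/182=0.3077, 64/182=0.3516, 23/182=0.1264, 2/182=0.0110, 37/182=0.2033
Proportions for morphospecies III (n=259): 35/259=0.1351, 78/259=0.3012, 57/259=0.2201, 21/259=0.0811, 68/259=0.2625
Σp_IIᵢ² = 0.3077² + 0.3516² + 0.1264² + 0.0110² + 0.2033² = 0.094679 + 0.123623 + 0.015977 + 0.000121 + 0.041331 = 0.275731
B_II = 1 / 0.275731 = 3.6267
Σp_IIIᵢ² = 0.1351² + 0.3012² + 0.2201² + 0.0811² + 0.2625² = 0.018252 + 0.090721 + 0.048444 + 0.006577 + 0.068906 = 0.232900
B_III = 1 / 0.232900 = 4.2937
Highest B → broadest niche (most generalist): morphospecies III (B = 4.29).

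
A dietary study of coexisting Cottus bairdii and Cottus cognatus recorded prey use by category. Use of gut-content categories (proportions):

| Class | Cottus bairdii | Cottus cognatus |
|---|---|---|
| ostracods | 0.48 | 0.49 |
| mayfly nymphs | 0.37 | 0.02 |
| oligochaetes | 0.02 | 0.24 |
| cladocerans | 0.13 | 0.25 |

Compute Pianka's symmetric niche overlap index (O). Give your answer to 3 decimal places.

Σ p₁ᵢp₂ᵢ = 0.2352 + 0.0074 + 0.0048 + 0.0325 = 0.2799
Σp_1ᵢ² = 0.48² + 0.37² + 0.02² + 0.13² = 0.2304 + 0.1369 + 0.0004 + 0.0169 = 0.3846
Σp_2ᵢ² = 0.49² + 0.02² + 0.24² + 0.25² = 0.2401 + 0.0004 + 0.0576 + 0.0625 = 0.3606
O = 0.2799 / √(0.3846 × 0.3606) = 0.2799 / 0.372407 = 0.75160

0.752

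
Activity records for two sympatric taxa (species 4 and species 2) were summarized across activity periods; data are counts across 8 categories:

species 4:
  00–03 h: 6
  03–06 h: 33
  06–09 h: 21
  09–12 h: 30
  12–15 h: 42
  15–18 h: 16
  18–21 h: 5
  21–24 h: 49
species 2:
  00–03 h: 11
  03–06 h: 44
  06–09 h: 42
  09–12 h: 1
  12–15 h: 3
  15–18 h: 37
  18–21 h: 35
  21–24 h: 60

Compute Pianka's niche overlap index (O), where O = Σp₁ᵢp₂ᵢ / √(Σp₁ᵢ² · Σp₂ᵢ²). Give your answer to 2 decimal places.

0.75

Proportions for species 4 (n=202): 6/202=0.0297, 33/202=0.1634, 21/202=0.1040, 30/202=0.1485, 42/202=0.2079, 16/202=0.0792, 5/202=0.0248, 49/202=0.2426
Proportions for species 2 (n=233): 11/233=0.0472, 44/233=0.1888, 42/233=0.1803, 1/233=0.0043, 3/233=0.0129, 37/233=0.1588, 35/233=0.1502, 60/233=0.2575
Σ p₁ᵢp₂ᵢ = 0.001402 + 0.030850 + 0.018751 + 0.000639 + 0.002682 + 0.012577 + 0.003725 + 0.062470 = 0.133096
Σp_1ᵢ² = 0.0297² + 0.1634² + 0.1040² + 0.1485² + 0.2079² + 0.0792² + 0.0248² + 0.2426² = 0.000882 + 0.026700 + 0.010816 + 0.022052 + 0.043222 + 0.006273 + 0.000615 + 0.058855 = 0.169415
Σp_2ᵢ² = 0.0472² + 0.1888² + 0.1803² + 0.0043² + 0.0129² + 0.1588² + 0.1502² + 0.2575² = 0.002228 + 0.035645 + 0.032508 + 0.000018 + 0.000166 + 0.025217 + 0.022560 + 0.066306 = 0.184648
O = 0.133096 / √(0.169415 × 0.184648) = 0.133096 / 0.1768676 = 0.7525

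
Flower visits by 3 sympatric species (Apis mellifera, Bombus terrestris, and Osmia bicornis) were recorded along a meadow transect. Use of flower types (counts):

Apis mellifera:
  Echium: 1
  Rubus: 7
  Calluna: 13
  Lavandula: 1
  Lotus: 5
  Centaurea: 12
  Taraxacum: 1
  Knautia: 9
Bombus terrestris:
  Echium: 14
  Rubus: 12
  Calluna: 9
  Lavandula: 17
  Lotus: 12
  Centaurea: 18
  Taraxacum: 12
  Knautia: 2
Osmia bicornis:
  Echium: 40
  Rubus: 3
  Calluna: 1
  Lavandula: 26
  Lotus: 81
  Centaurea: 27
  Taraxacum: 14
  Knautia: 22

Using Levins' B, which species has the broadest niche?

Proportions for Apis mellifera (n=49): 1/49=0.0204, 7/49=0.1429, 13/49=0.2653, 1/49=0.0204, 5/49=0.1020, 12/49=0.2449, 1/49=0.0204, 9/49=0.1837
Proportions for Bombus terrestris (n=96): 14/96=0.1458, 12/96=0.1250, 9/96=0.0938, 17/96=0.1771, 12/96=0.1250, 18/96=0.1875, 12/96=0.1250, 2/96=0.0208
Proportions for Osmia bicornis (n=214): 40/214=0.1869, 3/214=0.0140, 1/214=0.0047, 26/214=0.1215, 81/214=0.3785, 27/214=0.1262, 14/214=0.0654, 22/214=0.1028
Σp_mellᵢ² = 0.0204² + 0.1429² + 0.2653² + 0.0204² + 0.1020² + 0.2449² + 0.0204² + 0.1837² = 0.000416 + 0.020420 + 0.070384 + 0.000416 + 0.010404 + 0.059976 + 0.000416 + 0.033746 = 0.196178
B_mell = 1 / 0.196178 = 5.0974
Σp_terrᵢ² = 0.1458² + 0.1250² + 0.0938² + 0.1771² + 0.1250² + 0.1875² + 0.1250² + 0.0208² = 0.021258 + 0.015625 + 0.008798 + 0.031364 + 0.015625 + 0.035156 + 0.015625 + 0.000433 = 0.143884
B_terr = 1 / 0.143884 = 6.9500
Σp_bicoᵢ² = 0.1869² + 0.0140² + 0.0047² + 0.1215² + 0.3785² + 0.1262² + 0.0654² + 0.1028² = 0.034932 + 0.000196 + 0.000022 + 0.014762 + 0.143262 + 0.015926 + 0.004277 + 0.010568 = 0.223945
B_bico = 1 / 0.223945 = 4.4654
Highest B → broadest niche (most generalist): Bombus terrestris (B = 6.95).

Bombus terrestris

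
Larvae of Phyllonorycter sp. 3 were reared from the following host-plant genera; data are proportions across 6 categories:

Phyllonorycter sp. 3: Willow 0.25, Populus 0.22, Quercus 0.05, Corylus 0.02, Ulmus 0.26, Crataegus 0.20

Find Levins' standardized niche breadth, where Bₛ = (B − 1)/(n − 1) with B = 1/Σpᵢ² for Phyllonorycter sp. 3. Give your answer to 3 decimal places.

Σpᵢ² = 0.25² + 0.22² + 0.05² + 0.02² + 0.26² + 0.20² = 0.0625 + 0.0484 + 0.0025 + 0.0004 + 0.0676 + 0.0400 = 0.2214
B = 1 / 0.2214 = 4.51671
Bₛ = (B − 1)/(n − 1) = (4.51671 − 1)/(6 − 1) = 3.51671/5 = 0.70334

0.703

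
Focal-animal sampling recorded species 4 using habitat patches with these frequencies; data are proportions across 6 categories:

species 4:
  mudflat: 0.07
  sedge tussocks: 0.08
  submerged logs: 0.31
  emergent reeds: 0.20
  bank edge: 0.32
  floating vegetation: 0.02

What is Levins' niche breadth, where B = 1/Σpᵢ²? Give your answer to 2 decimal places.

Σpᵢ² = 0.07² + 0.08² + 0.31² + 0.20² + 0.32² + 0.02² = 0.0049 + 0.0064 + 0.0961 + 0.0400 + 0.1024 + 0.0004 = 0.2502
B = 1 / 0.2502 = 3.9968

4.00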